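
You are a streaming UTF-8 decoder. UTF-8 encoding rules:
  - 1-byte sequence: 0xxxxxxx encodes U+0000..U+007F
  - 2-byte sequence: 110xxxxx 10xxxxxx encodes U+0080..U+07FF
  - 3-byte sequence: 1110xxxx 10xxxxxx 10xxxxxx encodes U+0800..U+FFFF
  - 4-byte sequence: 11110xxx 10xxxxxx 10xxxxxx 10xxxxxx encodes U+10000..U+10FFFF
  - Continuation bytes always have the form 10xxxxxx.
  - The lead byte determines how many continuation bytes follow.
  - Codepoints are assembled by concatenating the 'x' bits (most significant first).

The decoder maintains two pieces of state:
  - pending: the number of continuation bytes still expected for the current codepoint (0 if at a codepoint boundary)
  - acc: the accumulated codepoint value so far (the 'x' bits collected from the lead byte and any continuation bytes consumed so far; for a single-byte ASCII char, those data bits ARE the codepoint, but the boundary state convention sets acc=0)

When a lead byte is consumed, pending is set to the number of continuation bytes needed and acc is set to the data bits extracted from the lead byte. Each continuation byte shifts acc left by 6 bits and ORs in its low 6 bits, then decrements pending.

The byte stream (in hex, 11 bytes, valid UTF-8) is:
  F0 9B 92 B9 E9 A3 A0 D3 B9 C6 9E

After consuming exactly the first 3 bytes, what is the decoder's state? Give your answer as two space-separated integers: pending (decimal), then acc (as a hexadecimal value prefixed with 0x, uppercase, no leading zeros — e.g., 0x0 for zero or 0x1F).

Byte[0]=F0: 4-byte lead. pending=3, acc=0x0
Byte[1]=9B: continuation. acc=(acc<<6)|0x1B=0x1B, pending=2
Byte[2]=92: continuation. acc=(acc<<6)|0x12=0x6D2, pending=1

Answer: 1 0x6D2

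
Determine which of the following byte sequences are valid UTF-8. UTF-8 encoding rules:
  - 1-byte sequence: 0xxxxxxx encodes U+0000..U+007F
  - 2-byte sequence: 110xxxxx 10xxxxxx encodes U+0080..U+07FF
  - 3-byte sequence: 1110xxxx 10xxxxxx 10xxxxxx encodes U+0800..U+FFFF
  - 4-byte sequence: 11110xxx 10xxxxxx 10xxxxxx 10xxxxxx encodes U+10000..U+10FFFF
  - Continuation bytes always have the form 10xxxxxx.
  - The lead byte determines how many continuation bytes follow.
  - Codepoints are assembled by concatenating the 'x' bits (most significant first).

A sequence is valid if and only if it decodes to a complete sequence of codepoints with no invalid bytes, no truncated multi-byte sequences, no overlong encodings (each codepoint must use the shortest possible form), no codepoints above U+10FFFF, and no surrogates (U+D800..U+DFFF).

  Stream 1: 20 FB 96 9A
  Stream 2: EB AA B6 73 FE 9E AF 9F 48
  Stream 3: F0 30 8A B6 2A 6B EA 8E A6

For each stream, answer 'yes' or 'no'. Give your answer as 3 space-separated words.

Answer: no no no

Derivation:
Stream 1: error at byte offset 1. INVALID
Stream 2: error at byte offset 4. INVALID
Stream 3: error at byte offset 1. INVALID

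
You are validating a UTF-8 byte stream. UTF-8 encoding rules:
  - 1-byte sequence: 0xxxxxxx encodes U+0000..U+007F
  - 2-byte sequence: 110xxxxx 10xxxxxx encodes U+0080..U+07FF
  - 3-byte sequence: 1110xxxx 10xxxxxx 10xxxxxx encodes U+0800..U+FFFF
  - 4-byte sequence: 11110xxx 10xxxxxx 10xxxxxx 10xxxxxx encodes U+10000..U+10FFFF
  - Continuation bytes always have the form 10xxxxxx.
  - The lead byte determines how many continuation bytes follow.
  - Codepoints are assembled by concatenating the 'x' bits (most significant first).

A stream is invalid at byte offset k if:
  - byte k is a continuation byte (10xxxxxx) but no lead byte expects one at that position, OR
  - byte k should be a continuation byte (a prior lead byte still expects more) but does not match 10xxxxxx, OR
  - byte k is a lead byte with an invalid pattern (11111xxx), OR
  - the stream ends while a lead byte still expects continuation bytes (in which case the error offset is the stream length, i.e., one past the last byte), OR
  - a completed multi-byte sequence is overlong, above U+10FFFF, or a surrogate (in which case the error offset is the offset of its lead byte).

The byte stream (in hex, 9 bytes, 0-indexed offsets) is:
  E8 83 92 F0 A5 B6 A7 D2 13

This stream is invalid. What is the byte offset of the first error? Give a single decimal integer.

Byte[0]=E8: 3-byte lead, need 2 cont bytes. acc=0x8
Byte[1]=83: continuation. acc=(acc<<6)|0x03=0x203
Byte[2]=92: continuation. acc=(acc<<6)|0x12=0x80D2
Completed: cp=U+80D2 (starts at byte 0)
Byte[3]=F0: 4-byte lead, need 3 cont bytes. acc=0x0
Byte[4]=A5: continuation. acc=(acc<<6)|0x25=0x25
Byte[5]=B6: continuation. acc=(acc<<6)|0x36=0x976
Byte[6]=A7: continuation. acc=(acc<<6)|0x27=0x25DA7
Completed: cp=U+25DA7 (starts at byte 3)
Byte[7]=D2: 2-byte lead, need 1 cont bytes. acc=0x12
Byte[8]=13: expected 10xxxxxx continuation. INVALID

Answer: 8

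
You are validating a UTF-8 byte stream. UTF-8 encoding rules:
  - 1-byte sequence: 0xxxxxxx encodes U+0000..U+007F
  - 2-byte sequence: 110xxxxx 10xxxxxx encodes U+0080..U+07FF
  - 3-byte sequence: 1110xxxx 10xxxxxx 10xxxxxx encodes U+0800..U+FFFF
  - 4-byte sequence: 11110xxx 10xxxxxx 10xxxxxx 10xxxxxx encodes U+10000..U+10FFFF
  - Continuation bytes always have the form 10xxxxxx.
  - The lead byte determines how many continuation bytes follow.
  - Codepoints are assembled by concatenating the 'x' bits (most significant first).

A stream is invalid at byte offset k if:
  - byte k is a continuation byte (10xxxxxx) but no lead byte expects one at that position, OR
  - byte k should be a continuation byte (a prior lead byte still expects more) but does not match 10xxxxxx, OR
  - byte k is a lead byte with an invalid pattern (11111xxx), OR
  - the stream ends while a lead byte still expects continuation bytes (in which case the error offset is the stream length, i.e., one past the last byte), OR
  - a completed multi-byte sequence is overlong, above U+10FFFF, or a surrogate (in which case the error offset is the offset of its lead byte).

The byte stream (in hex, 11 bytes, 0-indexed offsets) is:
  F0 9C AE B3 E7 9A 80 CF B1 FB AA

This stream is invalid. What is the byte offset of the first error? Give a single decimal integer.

Answer: 9

Derivation:
Byte[0]=F0: 4-byte lead, need 3 cont bytes. acc=0x0
Byte[1]=9C: continuation. acc=(acc<<6)|0x1C=0x1C
Byte[2]=AE: continuation. acc=(acc<<6)|0x2E=0x72E
Byte[3]=B3: continuation. acc=(acc<<6)|0x33=0x1CBB3
Completed: cp=U+1CBB3 (starts at byte 0)
Byte[4]=E7: 3-byte lead, need 2 cont bytes. acc=0x7
Byte[5]=9A: continuation. acc=(acc<<6)|0x1A=0x1DA
Byte[6]=80: continuation. acc=(acc<<6)|0x00=0x7680
Completed: cp=U+7680 (starts at byte 4)
Byte[7]=CF: 2-byte lead, need 1 cont bytes. acc=0xF
Byte[8]=B1: continuation. acc=(acc<<6)|0x31=0x3F1
Completed: cp=U+03F1 (starts at byte 7)
Byte[9]=FB: INVALID lead byte (not 0xxx/110x/1110/11110)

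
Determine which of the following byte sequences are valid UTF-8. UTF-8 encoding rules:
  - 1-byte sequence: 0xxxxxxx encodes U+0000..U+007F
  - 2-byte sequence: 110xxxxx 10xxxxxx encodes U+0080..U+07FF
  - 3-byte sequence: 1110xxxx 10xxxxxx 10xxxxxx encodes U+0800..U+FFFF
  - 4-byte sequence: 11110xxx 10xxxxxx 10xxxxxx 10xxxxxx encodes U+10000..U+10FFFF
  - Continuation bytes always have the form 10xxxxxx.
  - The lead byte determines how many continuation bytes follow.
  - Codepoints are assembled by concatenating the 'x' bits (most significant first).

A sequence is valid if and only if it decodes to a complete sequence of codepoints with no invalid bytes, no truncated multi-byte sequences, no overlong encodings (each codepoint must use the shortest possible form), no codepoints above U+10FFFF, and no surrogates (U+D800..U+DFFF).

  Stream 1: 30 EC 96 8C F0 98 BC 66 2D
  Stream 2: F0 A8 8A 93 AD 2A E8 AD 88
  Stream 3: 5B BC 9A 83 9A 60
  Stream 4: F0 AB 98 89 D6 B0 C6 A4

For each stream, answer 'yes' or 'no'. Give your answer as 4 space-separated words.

Answer: no no no yes

Derivation:
Stream 1: error at byte offset 7. INVALID
Stream 2: error at byte offset 4. INVALID
Stream 3: error at byte offset 1. INVALID
Stream 4: decodes cleanly. VALID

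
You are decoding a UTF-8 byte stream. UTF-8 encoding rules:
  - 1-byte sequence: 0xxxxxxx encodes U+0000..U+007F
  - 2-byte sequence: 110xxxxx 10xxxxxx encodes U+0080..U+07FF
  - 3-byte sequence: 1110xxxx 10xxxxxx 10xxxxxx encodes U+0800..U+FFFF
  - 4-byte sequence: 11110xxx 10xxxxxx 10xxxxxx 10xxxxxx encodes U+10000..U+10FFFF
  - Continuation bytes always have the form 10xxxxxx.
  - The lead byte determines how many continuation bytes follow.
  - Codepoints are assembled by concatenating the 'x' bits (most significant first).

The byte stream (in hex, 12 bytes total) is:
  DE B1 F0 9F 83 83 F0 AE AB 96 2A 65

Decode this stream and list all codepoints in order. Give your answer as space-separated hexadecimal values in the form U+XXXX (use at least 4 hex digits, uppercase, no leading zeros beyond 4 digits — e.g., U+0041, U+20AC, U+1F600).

Byte[0]=DE: 2-byte lead, need 1 cont bytes. acc=0x1E
Byte[1]=B1: continuation. acc=(acc<<6)|0x31=0x7B1
Completed: cp=U+07B1 (starts at byte 0)
Byte[2]=F0: 4-byte lead, need 3 cont bytes. acc=0x0
Byte[3]=9F: continuation. acc=(acc<<6)|0x1F=0x1F
Byte[4]=83: continuation. acc=(acc<<6)|0x03=0x7C3
Byte[5]=83: continuation. acc=(acc<<6)|0x03=0x1F0C3
Completed: cp=U+1F0C3 (starts at byte 2)
Byte[6]=F0: 4-byte lead, need 3 cont bytes. acc=0x0
Byte[7]=AE: continuation. acc=(acc<<6)|0x2E=0x2E
Byte[8]=AB: continuation. acc=(acc<<6)|0x2B=0xBAB
Byte[9]=96: continuation. acc=(acc<<6)|0x16=0x2EAD6
Completed: cp=U+2EAD6 (starts at byte 6)
Byte[10]=2A: 1-byte ASCII. cp=U+002A
Byte[11]=65: 1-byte ASCII. cp=U+0065

Answer: U+07B1 U+1F0C3 U+2EAD6 U+002A U+0065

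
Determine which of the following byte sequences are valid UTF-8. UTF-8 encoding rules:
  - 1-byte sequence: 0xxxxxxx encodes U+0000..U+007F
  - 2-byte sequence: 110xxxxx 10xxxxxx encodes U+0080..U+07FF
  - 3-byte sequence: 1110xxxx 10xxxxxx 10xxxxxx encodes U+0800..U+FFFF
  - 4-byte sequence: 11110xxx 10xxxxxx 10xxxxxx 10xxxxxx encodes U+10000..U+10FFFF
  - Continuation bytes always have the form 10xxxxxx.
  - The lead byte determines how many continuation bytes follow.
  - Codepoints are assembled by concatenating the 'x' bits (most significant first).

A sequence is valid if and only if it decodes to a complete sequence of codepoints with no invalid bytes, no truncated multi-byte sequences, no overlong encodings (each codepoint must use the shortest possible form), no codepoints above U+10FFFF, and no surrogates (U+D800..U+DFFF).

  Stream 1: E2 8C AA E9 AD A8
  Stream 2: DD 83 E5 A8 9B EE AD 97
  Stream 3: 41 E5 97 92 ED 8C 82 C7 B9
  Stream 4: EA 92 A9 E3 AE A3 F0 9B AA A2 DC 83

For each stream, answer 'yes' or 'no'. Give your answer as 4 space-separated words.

Answer: yes yes yes yes

Derivation:
Stream 1: decodes cleanly. VALID
Stream 2: decodes cleanly. VALID
Stream 3: decodes cleanly. VALID
Stream 4: decodes cleanly. VALID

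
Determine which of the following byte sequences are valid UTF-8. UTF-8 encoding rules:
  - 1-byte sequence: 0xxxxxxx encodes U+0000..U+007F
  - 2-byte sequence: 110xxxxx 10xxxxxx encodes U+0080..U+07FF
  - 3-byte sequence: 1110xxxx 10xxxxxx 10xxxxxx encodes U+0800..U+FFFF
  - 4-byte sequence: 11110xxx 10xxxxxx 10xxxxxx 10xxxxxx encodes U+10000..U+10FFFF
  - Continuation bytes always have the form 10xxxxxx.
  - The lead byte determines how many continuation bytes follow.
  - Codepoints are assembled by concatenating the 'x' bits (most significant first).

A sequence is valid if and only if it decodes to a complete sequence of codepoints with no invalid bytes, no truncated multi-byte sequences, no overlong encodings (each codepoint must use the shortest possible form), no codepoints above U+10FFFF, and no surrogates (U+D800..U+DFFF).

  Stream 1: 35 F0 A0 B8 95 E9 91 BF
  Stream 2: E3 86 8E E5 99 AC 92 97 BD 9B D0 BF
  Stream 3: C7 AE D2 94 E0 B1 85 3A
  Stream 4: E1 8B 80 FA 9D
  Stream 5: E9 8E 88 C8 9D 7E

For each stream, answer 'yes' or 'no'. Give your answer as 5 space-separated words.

Stream 1: decodes cleanly. VALID
Stream 2: error at byte offset 6. INVALID
Stream 3: decodes cleanly. VALID
Stream 4: error at byte offset 3. INVALID
Stream 5: decodes cleanly. VALID

Answer: yes no yes no yes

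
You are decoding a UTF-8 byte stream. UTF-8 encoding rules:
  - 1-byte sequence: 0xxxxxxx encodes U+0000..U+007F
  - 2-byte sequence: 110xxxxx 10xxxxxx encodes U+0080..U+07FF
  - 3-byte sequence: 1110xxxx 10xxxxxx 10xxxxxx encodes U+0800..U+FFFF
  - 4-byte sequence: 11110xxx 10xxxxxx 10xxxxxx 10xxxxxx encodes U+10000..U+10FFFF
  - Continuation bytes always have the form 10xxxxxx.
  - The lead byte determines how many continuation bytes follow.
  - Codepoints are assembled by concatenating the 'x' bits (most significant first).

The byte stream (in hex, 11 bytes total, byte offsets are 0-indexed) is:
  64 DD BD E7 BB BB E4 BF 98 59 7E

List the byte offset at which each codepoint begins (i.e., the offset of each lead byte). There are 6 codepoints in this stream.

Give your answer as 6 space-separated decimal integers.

Answer: 0 1 3 6 9 10

Derivation:
Byte[0]=64: 1-byte ASCII. cp=U+0064
Byte[1]=DD: 2-byte lead, need 1 cont bytes. acc=0x1D
Byte[2]=BD: continuation. acc=(acc<<6)|0x3D=0x77D
Completed: cp=U+077D (starts at byte 1)
Byte[3]=E7: 3-byte lead, need 2 cont bytes. acc=0x7
Byte[4]=BB: continuation. acc=(acc<<6)|0x3B=0x1FB
Byte[5]=BB: continuation. acc=(acc<<6)|0x3B=0x7EFB
Completed: cp=U+7EFB (starts at byte 3)
Byte[6]=E4: 3-byte lead, need 2 cont bytes. acc=0x4
Byte[7]=BF: continuation. acc=(acc<<6)|0x3F=0x13F
Byte[8]=98: continuation. acc=(acc<<6)|0x18=0x4FD8
Completed: cp=U+4FD8 (starts at byte 6)
Byte[9]=59: 1-byte ASCII. cp=U+0059
Byte[10]=7E: 1-byte ASCII. cp=U+007E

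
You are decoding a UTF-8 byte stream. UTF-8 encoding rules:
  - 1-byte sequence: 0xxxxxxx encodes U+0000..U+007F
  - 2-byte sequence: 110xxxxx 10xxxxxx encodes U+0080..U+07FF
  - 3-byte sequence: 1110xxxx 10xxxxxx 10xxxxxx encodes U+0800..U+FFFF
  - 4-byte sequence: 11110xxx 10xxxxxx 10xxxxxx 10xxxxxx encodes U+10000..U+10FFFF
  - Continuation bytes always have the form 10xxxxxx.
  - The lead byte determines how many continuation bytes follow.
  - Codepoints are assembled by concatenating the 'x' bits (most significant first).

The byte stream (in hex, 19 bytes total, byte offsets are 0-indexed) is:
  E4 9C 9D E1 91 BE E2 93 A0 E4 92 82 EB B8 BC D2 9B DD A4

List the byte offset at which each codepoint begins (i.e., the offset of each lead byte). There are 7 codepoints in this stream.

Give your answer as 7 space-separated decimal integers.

Byte[0]=E4: 3-byte lead, need 2 cont bytes. acc=0x4
Byte[1]=9C: continuation. acc=(acc<<6)|0x1C=0x11C
Byte[2]=9D: continuation. acc=(acc<<6)|0x1D=0x471D
Completed: cp=U+471D (starts at byte 0)
Byte[3]=E1: 3-byte lead, need 2 cont bytes. acc=0x1
Byte[4]=91: continuation. acc=(acc<<6)|0x11=0x51
Byte[5]=BE: continuation. acc=(acc<<6)|0x3E=0x147E
Completed: cp=U+147E (starts at byte 3)
Byte[6]=E2: 3-byte lead, need 2 cont bytes. acc=0x2
Byte[7]=93: continuation. acc=(acc<<6)|0x13=0x93
Byte[8]=A0: continuation. acc=(acc<<6)|0x20=0x24E0
Completed: cp=U+24E0 (starts at byte 6)
Byte[9]=E4: 3-byte lead, need 2 cont bytes. acc=0x4
Byte[10]=92: continuation. acc=(acc<<6)|0x12=0x112
Byte[11]=82: continuation. acc=(acc<<6)|0x02=0x4482
Completed: cp=U+4482 (starts at byte 9)
Byte[12]=EB: 3-byte lead, need 2 cont bytes. acc=0xB
Byte[13]=B8: continuation. acc=(acc<<6)|0x38=0x2F8
Byte[14]=BC: continuation. acc=(acc<<6)|0x3C=0xBE3C
Completed: cp=U+BE3C (starts at byte 12)
Byte[15]=D2: 2-byte lead, need 1 cont bytes. acc=0x12
Byte[16]=9B: continuation. acc=(acc<<6)|0x1B=0x49B
Completed: cp=U+049B (starts at byte 15)
Byte[17]=DD: 2-byte lead, need 1 cont bytes. acc=0x1D
Byte[18]=A4: continuation. acc=(acc<<6)|0x24=0x764
Completed: cp=U+0764 (starts at byte 17)

Answer: 0 3 6 9 12 15 17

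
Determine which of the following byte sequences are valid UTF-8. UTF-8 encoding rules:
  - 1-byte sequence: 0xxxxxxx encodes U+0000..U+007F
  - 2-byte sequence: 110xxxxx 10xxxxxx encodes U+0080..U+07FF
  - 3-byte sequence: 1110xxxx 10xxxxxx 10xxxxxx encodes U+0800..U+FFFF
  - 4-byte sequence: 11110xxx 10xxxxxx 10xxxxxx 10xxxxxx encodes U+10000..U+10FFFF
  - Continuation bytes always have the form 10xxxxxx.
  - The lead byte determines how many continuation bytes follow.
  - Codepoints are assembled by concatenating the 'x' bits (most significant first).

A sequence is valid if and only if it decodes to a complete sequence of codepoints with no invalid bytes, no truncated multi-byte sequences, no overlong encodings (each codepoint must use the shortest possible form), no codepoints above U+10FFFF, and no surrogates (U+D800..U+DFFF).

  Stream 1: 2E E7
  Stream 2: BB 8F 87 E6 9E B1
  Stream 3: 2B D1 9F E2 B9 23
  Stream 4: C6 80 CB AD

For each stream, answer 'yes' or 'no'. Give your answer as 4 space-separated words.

Stream 1: error at byte offset 2. INVALID
Stream 2: error at byte offset 0. INVALID
Stream 3: error at byte offset 5. INVALID
Stream 4: decodes cleanly. VALID

Answer: no no no yes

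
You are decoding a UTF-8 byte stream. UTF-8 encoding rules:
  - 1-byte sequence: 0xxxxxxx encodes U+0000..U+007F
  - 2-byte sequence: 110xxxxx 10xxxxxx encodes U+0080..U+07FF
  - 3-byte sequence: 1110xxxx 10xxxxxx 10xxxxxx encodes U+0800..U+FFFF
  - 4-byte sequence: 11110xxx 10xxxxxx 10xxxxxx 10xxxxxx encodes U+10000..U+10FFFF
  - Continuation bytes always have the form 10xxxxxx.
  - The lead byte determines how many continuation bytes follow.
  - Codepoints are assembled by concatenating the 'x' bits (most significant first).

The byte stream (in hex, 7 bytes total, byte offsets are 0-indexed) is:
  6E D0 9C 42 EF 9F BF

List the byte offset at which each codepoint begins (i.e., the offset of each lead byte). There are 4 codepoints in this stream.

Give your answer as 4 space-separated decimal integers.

Byte[0]=6E: 1-byte ASCII. cp=U+006E
Byte[1]=D0: 2-byte lead, need 1 cont bytes. acc=0x10
Byte[2]=9C: continuation. acc=(acc<<6)|0x1C=0x41C
Completed: cp=U+041C (starts at byte 1)
Byte[3]=42: 1-byte ASCII. cp=U+0042
Byte[4]=EF: 3-byte lead, need 2 cont bytes. acc=0xF
Byte[5]=9F: continuation. acc=(acc<<6)|0x1F=0x3DF
Byte[6]=BF: continuation. acc=(acc<<6)|0x3F=0xF7FF
Completed: cp=U+F7FF (starts at byte 4)

Answer: 0 1 3 4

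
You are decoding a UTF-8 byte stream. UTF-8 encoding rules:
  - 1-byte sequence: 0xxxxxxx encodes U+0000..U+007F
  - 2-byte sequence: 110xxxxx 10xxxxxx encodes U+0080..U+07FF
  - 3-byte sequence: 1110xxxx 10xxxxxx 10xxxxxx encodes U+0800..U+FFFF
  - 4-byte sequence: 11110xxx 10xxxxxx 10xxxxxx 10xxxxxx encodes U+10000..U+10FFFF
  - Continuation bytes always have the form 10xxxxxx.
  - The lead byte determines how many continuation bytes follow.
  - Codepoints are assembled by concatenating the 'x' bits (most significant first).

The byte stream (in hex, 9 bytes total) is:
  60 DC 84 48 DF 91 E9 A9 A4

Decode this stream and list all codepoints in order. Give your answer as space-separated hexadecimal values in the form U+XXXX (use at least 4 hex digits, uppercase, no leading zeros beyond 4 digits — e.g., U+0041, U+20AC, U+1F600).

Answer: U+0060 U+0704 U+0048 U+07D1 U+9A64

Derivation:
Byte[0]=60: 1-byte ASCII. cp=U+0060
Byte[1]=DC: 2-byte lead, need 1 cont bytes. acc=0x1C
Byte[2]=84: continuation. acc=(acc<<6)|0x04=0x704
Completed: cp=U+0704 (starts at byte 1)
Byte[3]=48: 1-byte ASCII. cp=U+0048
Byte[4]=DF: 2-byte lead, need 1 cont bytes. acc=0x1F
Byte[5]=91: continuation. acc=(acc<<6)|0x11=0x7D1
Completed: cp=U+07D1 (starts at byte 4)
Byte[6]=E9: 3-byte lead, need 2 cont bytes. acc=0x9
Byte[7]=A9: continuation. acc=(acc<<6)|0x29=0x269
Byte[8]=A4: continuation. acc=(acc<<6)|0x24=0x9A64
Completed: cp=U+9A64 (starts at byte 6)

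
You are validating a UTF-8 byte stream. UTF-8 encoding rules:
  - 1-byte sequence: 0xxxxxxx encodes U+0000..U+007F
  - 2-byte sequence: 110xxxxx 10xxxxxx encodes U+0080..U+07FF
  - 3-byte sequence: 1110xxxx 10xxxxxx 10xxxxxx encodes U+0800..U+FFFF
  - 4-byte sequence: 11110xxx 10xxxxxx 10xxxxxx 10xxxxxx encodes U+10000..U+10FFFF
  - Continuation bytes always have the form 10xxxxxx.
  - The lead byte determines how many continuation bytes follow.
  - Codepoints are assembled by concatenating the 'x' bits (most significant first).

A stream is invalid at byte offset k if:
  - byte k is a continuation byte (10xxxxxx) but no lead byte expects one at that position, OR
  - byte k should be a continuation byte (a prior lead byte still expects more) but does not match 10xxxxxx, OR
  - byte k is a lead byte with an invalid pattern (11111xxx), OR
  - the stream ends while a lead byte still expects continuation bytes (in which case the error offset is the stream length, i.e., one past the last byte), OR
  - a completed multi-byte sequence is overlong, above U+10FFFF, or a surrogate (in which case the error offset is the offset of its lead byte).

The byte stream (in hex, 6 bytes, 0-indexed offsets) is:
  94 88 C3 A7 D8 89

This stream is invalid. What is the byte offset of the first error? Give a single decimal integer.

Answer: 0

Derivation:
Byte[0]=94: INVALID lead byte (not 0xxx/110x/1110/11110)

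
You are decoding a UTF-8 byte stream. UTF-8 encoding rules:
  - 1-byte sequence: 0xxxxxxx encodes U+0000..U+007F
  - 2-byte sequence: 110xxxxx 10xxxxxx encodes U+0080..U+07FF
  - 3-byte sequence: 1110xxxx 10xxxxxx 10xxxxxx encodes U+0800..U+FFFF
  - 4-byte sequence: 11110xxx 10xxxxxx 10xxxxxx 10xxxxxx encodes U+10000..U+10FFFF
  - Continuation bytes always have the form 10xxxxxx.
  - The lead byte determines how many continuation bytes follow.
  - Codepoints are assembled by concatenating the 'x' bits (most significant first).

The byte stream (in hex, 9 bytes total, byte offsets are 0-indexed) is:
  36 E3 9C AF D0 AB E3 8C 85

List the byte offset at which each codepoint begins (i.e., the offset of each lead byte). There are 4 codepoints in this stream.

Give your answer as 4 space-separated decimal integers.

Byte[0]=36: 1-byte ASCII. cp=U+0036
Byte[1]=E3: 3-byte lead, need 2 cont bytes. acc=0x3
Byte[2]=9C: continuation. acc=(acc<<6)|0x1C=0xDC
Byte[3]=AF: continuation. acc=(acc<<6)|0x2F=0x372F
Completed: cp=U+372F (starts at byte 1)
Byte[4]=D0: 2-byte lead, need 1 cont bytes. acc=0x10
Byte[5]=AB: continuation. acc=(acc<<6)|0x2B=0x42B
Completed: cp=U+042B (starts at byte 4)
Byte[6]=E3: 3-byte lead, need 2 cont bytes. acc=0x3
Byte[7]=8C: continuation. acc=(acc<<6)|0x0C=0xCC
Byte[8]=85: continuation. acc=(acc<<6)|0x05=0x3305
Completed: cp=U+3305 (starts at byte 6)

Answer: 0 1 4 6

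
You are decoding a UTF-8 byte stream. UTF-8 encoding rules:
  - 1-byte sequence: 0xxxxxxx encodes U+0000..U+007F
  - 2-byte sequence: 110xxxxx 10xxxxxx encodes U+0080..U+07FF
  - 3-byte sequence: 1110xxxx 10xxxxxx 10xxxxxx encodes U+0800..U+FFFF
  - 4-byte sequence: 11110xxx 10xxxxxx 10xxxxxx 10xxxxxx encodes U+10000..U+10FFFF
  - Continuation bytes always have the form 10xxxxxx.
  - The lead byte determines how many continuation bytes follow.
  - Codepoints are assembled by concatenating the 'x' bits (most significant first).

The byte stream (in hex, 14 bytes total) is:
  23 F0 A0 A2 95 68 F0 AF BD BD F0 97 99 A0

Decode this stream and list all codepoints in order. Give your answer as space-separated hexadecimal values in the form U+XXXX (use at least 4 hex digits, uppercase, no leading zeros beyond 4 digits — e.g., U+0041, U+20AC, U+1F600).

Answer: U+0023 U+20895 U+0068 U+2FF7D U+17660

Derivation:
Byte[0]=23: 1-byte ASCII. cp=U+0023
Byte[1]=F0: 4-byte lead, need 3 cont bytes. acc=0x0
Byte[2]=A0: continuation. acc=(acc<<6)|0x20=0x20
Byte[3]=A2: continuation. acc=(acc<<6)|0x22=0x822
Byte[4]=95: continuation. acc=(acc<<6)|0x15=0x20895
Completed: cp=U+20895 (starts at byte 1)
Byte[5]=68: 1-byte ASCII. cp=U+0068
Byte[6]=F0: 4-byte lead, need 3 cont bytes. acc=0x0
Byte[7]=AF: continuation. acc=(acc<<6)|0x2F=0x2F
Byte[8]=BD: continuation. acc=(acc<<6)|0x3D=0xBFD
Byte[9]=BD: continuation. acc=(acc<<6)|0x3D=0x2FF7D
Completed: cp=U+2FF7D (starts at byte 6)
Byte[10]=F0: 4-byte lead, need 3 cont bytes. acc=0x0
Byte[11]=97: continuation. acc=(acc<<6)|0x17=0x17
Byte[12]=99: continuation. acc=(acc<<6)|0x19=0x5D9
Byte[13]=A0: continuation. acc=(acc<<6)|0x20=0x17660
Completed: cp=U+17660 (starts at byte 10)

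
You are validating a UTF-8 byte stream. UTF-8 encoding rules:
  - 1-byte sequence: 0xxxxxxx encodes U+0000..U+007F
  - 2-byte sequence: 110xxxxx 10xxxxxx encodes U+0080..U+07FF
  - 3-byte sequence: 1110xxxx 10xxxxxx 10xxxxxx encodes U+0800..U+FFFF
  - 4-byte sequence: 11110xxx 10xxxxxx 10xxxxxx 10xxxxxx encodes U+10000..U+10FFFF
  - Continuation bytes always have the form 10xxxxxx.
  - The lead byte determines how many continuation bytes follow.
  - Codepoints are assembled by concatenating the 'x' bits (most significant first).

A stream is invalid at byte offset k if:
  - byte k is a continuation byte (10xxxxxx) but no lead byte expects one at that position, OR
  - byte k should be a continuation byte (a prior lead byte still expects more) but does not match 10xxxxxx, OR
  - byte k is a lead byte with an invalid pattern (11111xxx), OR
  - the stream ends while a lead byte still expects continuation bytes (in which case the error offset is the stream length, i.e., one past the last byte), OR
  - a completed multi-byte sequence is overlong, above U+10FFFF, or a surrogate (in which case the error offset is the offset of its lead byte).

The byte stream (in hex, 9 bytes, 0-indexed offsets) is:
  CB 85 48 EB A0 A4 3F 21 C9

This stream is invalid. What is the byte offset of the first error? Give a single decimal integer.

Answer: 9

Derivation:
Byte[0]=CB: 2-byte lead, need 1 cont bytes. acc=0xB
Byte[1]=85: continuation. acc=(acc<<6)|0x05=0x2C5
Completed: cp=U+02C5 (starts at byte 0)
Byte[2]=48: 1-byte ASCII. cp=U+0048
Byte[3]=EB: 3-byte lead, need 2 cont bytes. acc=0xB
Byte[4]=A0: continuation. acc=(acc<<6)|0x20=0x2E0
Byte[5]=A4: continuation. acc=(acc<<6)|0x24=0xB824
Completed: cp=U+B824 (starts at byte 3)
Byte[6]=3F: 1-byte ASCII. cp=U+003F
Byte[7]=21: 1-byte ASCII. cp=U+0021
Byte[8]=C9: 2-byte lead, need 1 cont bytes. acc=0x9
Byte[9]: stream ended, expected continuation. INVALID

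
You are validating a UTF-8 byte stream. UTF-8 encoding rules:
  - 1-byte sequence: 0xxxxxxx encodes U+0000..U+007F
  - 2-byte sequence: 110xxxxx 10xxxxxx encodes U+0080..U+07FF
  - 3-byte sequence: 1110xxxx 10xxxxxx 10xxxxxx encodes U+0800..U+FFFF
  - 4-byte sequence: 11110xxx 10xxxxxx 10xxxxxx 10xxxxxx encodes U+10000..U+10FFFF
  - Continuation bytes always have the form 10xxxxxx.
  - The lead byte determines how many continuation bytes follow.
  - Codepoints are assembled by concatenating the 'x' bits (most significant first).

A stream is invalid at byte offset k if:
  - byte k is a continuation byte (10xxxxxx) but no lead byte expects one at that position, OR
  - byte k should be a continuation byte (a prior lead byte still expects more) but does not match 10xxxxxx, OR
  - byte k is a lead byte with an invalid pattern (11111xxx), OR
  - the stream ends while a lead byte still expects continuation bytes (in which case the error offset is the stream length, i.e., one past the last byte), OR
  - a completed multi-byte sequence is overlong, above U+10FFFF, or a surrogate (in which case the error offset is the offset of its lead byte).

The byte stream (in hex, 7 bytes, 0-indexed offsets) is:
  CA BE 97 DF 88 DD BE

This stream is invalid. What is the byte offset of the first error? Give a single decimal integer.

Answer: 2

Derivation:
Byte[0]=CA: 2-byte lead, need 1 cont bytes. acc=0xA
Byte[1]=BE: continuation. acc=(acc<<6)|0x3E=0x2BE
Completed: cp=U+02BE (starts at byte 0)
Byte[2]=97: INVALID lead byte (not 0xxx/110x/1110/11110)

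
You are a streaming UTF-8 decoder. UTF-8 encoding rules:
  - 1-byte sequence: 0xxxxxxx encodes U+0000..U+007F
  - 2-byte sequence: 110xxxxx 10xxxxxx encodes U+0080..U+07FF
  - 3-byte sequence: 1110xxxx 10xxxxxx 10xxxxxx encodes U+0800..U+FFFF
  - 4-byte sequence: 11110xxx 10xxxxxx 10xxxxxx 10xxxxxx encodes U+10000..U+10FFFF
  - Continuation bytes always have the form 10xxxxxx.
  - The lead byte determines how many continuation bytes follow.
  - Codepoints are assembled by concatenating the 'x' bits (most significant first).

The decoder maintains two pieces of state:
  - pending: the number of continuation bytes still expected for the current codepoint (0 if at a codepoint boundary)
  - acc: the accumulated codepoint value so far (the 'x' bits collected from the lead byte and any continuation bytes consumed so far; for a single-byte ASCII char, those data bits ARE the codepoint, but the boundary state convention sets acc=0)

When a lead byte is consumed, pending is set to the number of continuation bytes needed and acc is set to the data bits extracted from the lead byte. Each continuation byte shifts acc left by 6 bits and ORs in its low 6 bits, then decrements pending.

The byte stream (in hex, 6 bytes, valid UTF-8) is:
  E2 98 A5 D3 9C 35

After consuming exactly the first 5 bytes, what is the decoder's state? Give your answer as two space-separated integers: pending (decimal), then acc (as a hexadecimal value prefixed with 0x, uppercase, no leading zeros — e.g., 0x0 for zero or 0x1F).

Byte[0]=E2: 3-byte lead. pending=2, acc=0x2
Byte[1]=98: continuation. acc=(acc<<6)|0x18=0x98, pending=1
Byte[2]=A5: continuation. acc=(acc<<6)|0x25=0x2625, pending=0
Byte[3]=D3: 2-byte lead. pending=1, acc=0x13
Byte[4]=9C: continuation. acc=(acc<<6)|0x1C=0x4DC, pending=0

Answer: 0 0x4DC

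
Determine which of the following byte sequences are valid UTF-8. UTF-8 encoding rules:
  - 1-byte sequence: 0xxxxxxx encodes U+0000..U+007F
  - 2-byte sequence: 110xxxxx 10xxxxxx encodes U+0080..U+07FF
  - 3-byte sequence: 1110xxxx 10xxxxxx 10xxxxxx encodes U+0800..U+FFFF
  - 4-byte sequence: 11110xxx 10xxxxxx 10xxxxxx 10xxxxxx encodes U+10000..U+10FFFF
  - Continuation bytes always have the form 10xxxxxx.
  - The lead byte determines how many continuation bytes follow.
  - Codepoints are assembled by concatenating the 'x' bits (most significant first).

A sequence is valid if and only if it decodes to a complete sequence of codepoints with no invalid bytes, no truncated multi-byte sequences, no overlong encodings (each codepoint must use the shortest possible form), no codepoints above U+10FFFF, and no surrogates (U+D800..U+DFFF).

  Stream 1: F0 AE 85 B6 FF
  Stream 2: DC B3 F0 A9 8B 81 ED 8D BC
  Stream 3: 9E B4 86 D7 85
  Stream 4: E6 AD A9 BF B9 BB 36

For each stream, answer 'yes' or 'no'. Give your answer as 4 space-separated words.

Stream 1: error at byte offset 4. INVALID
Stream 2: decodes cleanly. VALID
Stream 3: error at byte offset 0. INVALID
Stream 4: error at byte offset 3. INVALID

Answer: no yes no no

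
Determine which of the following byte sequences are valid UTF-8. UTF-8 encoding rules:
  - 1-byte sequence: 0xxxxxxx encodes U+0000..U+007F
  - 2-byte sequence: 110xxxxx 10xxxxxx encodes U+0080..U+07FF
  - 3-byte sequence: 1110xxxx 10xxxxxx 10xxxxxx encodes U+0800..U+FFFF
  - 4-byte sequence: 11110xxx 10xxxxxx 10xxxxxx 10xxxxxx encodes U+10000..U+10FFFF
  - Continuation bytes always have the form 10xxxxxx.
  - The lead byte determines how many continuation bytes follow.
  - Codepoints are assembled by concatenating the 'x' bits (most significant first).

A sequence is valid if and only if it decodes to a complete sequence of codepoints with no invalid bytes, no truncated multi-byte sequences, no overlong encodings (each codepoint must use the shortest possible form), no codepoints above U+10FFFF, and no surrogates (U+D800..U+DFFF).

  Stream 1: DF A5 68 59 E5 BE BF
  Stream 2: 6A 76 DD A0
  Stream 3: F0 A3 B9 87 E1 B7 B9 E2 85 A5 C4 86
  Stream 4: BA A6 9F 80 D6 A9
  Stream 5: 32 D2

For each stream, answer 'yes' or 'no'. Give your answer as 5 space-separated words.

Stream 1: decodes cleanly. VALID
Stream 2: decodes cleanly. VALID
Stream 3: decodes cleanly. VALID
Stream 4: error at byte offset 0. INVALID
Stream 5: error at byte offset 2. INVALID

Answer: yes yes yes no no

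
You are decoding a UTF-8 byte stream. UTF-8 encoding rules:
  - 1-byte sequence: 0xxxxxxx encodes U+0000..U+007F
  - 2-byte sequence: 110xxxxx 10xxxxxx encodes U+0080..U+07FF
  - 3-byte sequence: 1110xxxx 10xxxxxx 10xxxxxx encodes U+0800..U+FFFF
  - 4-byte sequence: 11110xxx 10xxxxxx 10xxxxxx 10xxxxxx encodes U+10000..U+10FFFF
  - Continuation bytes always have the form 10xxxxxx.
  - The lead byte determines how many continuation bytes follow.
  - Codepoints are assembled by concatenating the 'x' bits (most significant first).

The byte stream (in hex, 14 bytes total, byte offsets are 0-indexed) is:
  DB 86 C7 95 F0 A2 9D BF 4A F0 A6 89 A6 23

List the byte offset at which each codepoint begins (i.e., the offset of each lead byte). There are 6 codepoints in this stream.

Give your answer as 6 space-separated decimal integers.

Answer: 0 2 4 8 9 13

Derivation:
Byte[0]=DB: 2-byte lead, need 1 cont bytes. acc=0x1B
Byte[1]=86: continuation. acc=(acc<<6)|0x06=0x6C6
Completed: cp=U+06C6 (starts at byte 0)
Byte[2]=C7: 2-byte lead, need 1 cont bytes. acc=0x7
Byte[3]=95: continuation. acc=(acc<<6)|0x15=0x1D5
Completed: cp=U+01D5 (starts at byte 2)
Byte[4]=F0: 4-byte lead, need 3 cont bytes. acc=0x0
Byte[5]=A2: continuation. acc=(acc<<6)|0x22=0x22
Byte[6]=9D: continuation. acc=(acc<<6)|0x1D=0x89D
Byte[7]=BF: continuation. acc=(acc<<6)|0x3F=0x2277F
Completed: cp=U+2277F (starts at byte 4)
Byte[8]=4A: 1-byte ASCII. cp=U+004A
Byte[9]=F0: 4-byte lead, need 3 cont bytes. acc=0x0
Byte[10]=A6: continuation. acc=(acc<<6)|0x26=0x26
Byte[11]=89: continuation. acc=(acc<<6)|0x09=0x989
Byte[12]=A6: continuation. acc=(acc<<6)|0x26=0x26266
Completed: cp=U+26266 (starts at byte 9)
Byte[13]=23: 1-byte ASCII. cp=U+0023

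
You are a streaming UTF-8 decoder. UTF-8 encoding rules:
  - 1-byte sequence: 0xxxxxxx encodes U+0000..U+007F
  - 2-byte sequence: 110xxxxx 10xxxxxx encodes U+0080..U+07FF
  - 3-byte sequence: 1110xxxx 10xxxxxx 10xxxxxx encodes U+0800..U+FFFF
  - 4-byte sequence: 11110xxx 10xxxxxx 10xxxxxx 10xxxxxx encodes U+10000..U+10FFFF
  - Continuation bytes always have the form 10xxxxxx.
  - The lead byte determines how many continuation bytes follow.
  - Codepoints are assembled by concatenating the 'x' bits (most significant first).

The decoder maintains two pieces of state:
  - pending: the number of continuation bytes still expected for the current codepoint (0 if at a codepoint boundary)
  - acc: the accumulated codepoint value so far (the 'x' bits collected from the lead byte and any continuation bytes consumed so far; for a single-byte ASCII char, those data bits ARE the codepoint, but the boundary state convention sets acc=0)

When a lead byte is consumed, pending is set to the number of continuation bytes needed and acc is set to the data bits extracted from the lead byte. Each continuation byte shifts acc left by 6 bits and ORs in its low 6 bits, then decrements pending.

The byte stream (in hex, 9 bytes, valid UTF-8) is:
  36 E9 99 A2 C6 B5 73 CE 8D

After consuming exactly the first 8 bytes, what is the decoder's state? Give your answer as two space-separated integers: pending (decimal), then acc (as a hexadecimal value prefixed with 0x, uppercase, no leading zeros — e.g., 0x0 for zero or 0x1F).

Byte[0]=36: 1-byte. pending=0, acc=0x0
Byte[1]=E9: 3-byte lead. pending=2, acc=0x9
Byte[2]=99: continuation. acc=(acc<<6)|0x19=0x259, pending=1
Byte[3]=A2: continuation. acc=(acc<<6)|0x22=0x9662, pending=0
Byte[4]=C6: 2-byte lead. pending=1, acc=0x6
Byte[5]=B5: continuation. acc=(acc<<6)|0x35=0x1B5, pending=0
Byte[6]=73: 1-byte. pending=0, acc=0x0
Byte[7]=CE: 2-byte lead. pending=1, acc=0xE

Answer: 1 0xE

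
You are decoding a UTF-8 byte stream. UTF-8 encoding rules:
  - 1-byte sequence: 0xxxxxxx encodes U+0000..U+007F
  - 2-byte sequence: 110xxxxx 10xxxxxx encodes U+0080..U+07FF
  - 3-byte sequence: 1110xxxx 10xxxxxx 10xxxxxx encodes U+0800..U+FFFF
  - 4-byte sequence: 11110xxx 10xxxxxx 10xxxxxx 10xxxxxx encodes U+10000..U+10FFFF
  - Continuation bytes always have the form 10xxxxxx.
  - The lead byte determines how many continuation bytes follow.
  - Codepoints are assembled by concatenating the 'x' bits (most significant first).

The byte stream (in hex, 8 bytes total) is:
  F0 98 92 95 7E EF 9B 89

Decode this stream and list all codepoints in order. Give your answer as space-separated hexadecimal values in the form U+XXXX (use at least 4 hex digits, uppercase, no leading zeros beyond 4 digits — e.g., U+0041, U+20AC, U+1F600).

Byte[0]=F0: 4-byte lead, need 3 cont bytes. acc=0x0
Byte[1]=98: continuation. acc=(acc<<6)|0x18=0x18
Byte[2]=92: continuation. acc=(acc<<6)|0x12=0x612
Byte[3]=95: continuation. acc=(acc<<6)|0x15=0x18495
Completed: cp=U+18495 (starts at byte 0)
Byte[4]=7E: 1-byte ASCII. cp=U+007E
Byte[5]=EF: 3-byte lead, need 2 cont bytes. acc=0xF
Byte[6]=9B: continuation. acc=(acc<<6)|0x1B=0x3DB
Byte[7]=89: continuation. acc=(acc<<6)|0x09=0xF6C9
Completed: cp=U+F6C9 (starts at byte 5)

Answer: U+18495 U+007E U+F6C9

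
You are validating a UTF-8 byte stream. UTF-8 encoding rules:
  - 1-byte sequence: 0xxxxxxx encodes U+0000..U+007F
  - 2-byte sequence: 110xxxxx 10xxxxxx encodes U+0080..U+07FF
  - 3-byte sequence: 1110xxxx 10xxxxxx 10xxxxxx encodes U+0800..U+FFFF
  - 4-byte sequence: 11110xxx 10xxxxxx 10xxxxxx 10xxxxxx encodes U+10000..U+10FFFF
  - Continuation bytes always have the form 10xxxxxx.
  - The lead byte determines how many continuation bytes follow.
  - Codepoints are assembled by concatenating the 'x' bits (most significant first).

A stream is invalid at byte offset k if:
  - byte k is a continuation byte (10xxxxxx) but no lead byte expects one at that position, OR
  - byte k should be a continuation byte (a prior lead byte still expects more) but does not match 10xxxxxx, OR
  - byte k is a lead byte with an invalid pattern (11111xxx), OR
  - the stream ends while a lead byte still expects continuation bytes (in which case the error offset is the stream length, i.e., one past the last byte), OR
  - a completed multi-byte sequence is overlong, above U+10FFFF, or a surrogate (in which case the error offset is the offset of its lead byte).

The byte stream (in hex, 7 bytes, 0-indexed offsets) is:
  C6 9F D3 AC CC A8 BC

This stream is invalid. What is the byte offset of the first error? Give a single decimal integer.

Byte[0]=C6: 2-byte lead, need 1 cont bytes. acc=0x6
Byte[1]=9F: continuation. acc=(acc<<6)|0x1F=0x19F
Completed: cp=U+019F (starts at byte 0)
Byte[2]=D3: 2-byte lead, need 1 cont bytes. acc=0x13
Byte[3]=AC: continuation. acc=(acc<<6)|0x2C=0x4EC
Completed: cp=U+04EC (starts at byte 2)
Byte[4]=CC: 2-byte lead, need 1 cont bytes. acc=0xC
Byte[5]=A8: continuation. acc=(acc<<6)|0x28=0x328
Completed: cp=U+0328 (starts at byte 4)
Byte[6]=BC: INVALID lead byte (not 0xxx/110x/1110/11110)

Answer: 6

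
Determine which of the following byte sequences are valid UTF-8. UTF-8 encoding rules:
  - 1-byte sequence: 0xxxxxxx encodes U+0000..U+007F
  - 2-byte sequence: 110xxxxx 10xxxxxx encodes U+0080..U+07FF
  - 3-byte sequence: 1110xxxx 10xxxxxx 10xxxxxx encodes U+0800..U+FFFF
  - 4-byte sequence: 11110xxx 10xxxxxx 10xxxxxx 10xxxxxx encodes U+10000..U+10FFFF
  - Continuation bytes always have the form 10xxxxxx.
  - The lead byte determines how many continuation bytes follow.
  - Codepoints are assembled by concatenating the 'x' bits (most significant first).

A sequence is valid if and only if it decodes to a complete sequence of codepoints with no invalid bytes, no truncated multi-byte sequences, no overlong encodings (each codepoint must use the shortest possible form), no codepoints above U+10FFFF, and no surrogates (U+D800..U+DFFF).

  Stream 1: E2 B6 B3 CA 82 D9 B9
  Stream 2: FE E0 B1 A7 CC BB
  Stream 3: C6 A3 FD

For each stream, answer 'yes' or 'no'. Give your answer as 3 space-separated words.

Answer: yes no no

Derivation:
Stream 1: decodes cleanly. VALID
Stream 2: error at byte offset 0. INVALID
Stream 3: error at byte offset 2. INVALID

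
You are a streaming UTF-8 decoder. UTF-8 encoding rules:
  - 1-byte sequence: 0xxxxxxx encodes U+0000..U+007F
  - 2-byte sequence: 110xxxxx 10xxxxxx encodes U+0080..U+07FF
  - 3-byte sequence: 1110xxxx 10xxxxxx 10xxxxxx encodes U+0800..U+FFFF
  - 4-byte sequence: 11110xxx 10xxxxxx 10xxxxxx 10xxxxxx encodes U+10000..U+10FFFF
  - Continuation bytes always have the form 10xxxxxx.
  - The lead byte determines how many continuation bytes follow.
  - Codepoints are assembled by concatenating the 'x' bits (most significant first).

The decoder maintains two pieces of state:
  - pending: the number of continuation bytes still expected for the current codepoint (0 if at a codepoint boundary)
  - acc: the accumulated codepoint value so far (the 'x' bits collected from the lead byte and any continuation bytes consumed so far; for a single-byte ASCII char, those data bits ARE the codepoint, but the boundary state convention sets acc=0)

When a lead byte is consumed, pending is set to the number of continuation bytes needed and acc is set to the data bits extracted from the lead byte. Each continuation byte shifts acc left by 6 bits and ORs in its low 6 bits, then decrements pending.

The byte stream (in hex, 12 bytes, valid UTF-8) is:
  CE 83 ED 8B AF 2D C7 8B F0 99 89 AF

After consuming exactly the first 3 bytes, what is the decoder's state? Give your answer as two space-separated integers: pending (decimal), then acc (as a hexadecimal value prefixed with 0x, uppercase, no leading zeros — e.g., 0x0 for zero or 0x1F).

Byte[0]=CE: 2-byte lead. pending=1, acc=0xE
Byte[1]=83: continuation. acc=(acc<<6)|0x03=0x383, pending=0
Byte[2]=ED: 3-byte lead. pending=2, acc=0xD

Answer: 2 0xD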